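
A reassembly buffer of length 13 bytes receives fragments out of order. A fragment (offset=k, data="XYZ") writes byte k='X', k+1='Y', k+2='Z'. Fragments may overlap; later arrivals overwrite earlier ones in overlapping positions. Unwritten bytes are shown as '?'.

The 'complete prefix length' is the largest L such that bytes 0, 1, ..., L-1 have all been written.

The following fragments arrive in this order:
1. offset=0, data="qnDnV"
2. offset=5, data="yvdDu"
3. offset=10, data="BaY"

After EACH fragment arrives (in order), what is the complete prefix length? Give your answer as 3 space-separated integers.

Fragment 1: offset=0 data="qnDnV" -> buffer=qnDnV???????? -> prefix_len=5
Fragment 2: offset=5 data="yvdDu" -> buffer=qnDnVyvdDu??? -> prefix_len=10
Fragment 3: offset=10 data="BaY" -> buffer=qnDnVyvdDuBaY -> prefix_len=13

Answer: 5 10 13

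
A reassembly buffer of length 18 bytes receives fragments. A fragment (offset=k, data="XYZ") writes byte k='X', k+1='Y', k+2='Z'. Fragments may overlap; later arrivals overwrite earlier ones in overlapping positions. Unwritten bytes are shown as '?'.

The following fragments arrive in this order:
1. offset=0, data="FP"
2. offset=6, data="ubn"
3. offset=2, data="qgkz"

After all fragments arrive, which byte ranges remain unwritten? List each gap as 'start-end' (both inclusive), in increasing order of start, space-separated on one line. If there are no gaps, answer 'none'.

Fragment 1: offset=0 len=2
Fragment 2: offset=6 len=3
Fragment 3: offset=2 len=4
Gaps: 9-17

Answer: 9-17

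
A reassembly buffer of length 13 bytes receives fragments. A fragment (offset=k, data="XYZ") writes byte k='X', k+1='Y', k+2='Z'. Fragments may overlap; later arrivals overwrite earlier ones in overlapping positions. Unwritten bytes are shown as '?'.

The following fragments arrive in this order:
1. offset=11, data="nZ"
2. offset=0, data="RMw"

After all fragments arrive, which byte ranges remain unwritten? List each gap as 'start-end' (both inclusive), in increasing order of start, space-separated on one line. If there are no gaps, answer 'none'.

Fragment 1: offset=11 len=2
Fragment 2: offset=0 len=3
Gaps: 3-10

Answer: 3-10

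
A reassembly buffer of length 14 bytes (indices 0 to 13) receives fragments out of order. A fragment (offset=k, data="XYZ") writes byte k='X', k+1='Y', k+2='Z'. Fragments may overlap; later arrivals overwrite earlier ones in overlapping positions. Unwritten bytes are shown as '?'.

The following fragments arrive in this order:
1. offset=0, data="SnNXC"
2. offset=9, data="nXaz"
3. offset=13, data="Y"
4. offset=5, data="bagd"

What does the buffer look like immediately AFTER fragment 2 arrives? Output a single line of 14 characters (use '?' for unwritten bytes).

Fragment 1: offset=0 data="SnNXC" -> buffer=SnNXC?????????
Fragment 2: offset=9 data="nXaz" -> buffer=SnNXC????nXaz?

Answer: SnNXC????nXaz?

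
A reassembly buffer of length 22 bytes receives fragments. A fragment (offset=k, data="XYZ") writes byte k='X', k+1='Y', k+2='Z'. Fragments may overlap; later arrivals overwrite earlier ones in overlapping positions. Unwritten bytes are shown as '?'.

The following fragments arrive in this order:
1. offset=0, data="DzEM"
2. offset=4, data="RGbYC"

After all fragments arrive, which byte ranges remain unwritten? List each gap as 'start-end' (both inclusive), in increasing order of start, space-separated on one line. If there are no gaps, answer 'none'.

Fragment 1: offset=0 len=4
Fragment 2: offset=4 len=5
Gaps: 9-21

Answer: 9-21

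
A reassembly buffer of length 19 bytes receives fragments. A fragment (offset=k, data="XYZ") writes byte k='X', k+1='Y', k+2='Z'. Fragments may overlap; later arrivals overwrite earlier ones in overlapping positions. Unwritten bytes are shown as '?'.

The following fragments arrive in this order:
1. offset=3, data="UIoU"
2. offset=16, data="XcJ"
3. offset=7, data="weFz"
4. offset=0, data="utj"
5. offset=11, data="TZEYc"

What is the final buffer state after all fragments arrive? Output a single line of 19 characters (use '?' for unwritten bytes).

Answer: utjUIoUweFzTZEYcXcJ

Derivation:
Fragment 1: offset=3 data="UIoU" -> buffer=???UIoU????????????
Fragment 2: offset=16 data="XcJ" -> buffer=???UIoU?????????XcJ
Fragment 3: offset=7 data="weFz" -> buffer=???UIoUweFz?????XcJ
Fragment 4: offset=0 data="utj" -> buffer=utjUIoUweFz?????XcJ
Fragment 5: offset=11 data="TZEYc" -> buffer=utjUIoUweFzTZEYcXcJ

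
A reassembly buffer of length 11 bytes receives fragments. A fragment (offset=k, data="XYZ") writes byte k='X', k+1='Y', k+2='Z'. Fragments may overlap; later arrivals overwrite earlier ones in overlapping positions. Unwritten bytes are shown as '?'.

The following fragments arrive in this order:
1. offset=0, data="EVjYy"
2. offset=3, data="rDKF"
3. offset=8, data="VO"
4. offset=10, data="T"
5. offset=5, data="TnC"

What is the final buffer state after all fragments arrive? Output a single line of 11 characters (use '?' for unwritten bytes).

Fragment 1: offset=0 data="EVjYy" -> buffer=EVjYy??????
Fragment 2: offset=3 data="rDKF" -> buffer=EVjrDKF????
Fragment 3: offset=8 data="VO" -> buffer=EVjrDKF?VO?
Fragment 4: offset=10 data="T" -> buffer=EVjrDKF?VOT
Fragment 5: offset=5 data="TnC" -> buffer=EVjrDTnCVOT

Answer: EVjrDTnCVOT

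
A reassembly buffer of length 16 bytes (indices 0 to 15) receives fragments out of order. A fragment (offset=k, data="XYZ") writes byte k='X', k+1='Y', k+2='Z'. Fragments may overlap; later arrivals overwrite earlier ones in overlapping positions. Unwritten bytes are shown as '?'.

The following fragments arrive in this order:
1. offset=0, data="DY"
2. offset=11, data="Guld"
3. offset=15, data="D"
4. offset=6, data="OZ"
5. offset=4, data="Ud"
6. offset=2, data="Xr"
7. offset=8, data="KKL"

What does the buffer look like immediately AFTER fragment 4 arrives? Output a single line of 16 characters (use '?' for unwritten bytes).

Fragment 1: offset=0 data="DY" -> buffer=DY??????????????
Fragment 2: offset=11 data="Guld" -> buffer=DY?????????Guld?
Fragment 3: offset=15 data="D" -> buffer=DY?????????GuldD
Fragment 4: offset=6 data="OZ" -> buffer=DY????OZ???GuldD

Answer: DY????OZ???GuldD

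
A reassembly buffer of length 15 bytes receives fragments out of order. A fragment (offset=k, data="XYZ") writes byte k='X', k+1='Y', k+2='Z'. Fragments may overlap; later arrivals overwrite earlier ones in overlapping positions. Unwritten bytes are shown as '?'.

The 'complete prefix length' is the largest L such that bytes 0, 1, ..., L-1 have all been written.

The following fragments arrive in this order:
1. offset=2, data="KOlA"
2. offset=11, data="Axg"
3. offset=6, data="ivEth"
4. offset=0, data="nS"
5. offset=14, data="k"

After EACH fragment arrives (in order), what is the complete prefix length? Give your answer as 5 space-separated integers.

Fragment 1: offset=2 data="KOlA" -> buffer=??KOlA????????? -> prefix_len=0
Fragment 2: offset=11 data="Axg" -> buffer=??KOlA?????Axg? -> prefix_len=0
Fragment 3: offset=6 data="ivEth" -> buffer=??KOlAivEthAxg? -> prefix_len=0
Fragment 4: offset=0 data="nS" -> buffer=nSKOlAivEthAxg? -> prefix_len=14
Fragment 5: offset=14 data="k" -> buffer=nSKOlAivEthAxgk -> prefix_len=15

Answer: 0 0 0 14 15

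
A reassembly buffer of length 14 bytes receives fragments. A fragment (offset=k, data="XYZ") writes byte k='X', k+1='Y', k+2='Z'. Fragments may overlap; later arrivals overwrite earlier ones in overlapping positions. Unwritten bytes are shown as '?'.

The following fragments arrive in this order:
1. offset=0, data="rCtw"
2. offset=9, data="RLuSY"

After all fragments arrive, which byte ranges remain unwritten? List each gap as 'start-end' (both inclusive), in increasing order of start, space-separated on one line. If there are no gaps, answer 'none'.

Fragment 1: offset=0 len=4
Fragment 2: offset=9 len=5
Gaps: 4-8

Answer: 4-8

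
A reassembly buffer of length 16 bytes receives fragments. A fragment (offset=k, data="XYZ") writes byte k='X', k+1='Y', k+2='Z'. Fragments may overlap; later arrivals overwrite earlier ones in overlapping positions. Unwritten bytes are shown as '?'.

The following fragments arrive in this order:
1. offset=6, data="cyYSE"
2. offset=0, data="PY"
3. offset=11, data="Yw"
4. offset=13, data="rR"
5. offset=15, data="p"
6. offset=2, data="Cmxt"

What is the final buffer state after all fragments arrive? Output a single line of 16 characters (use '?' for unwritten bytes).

Answer: PYCmxtcyYSEYwrRp

Derivation:
Fragment 1: offset=6 data="cyYSE" -> buffer=??????cyYSE?????
Fragment 2: offset=0 data="PY" -> buffer=PY????cyYSE?????
Fragment 3: offset=11 data="Yw" -> buffer=PY????cyYSEYw???
Fragment 4: offset=13 data="rR" -> buffer=PY????cyYSEYwrR?
Fragment 5: offset=15 data="p" -> buffer=PY????cyYSEYwrRp
Fragment 6: offset=2 data="Cmxt" -> buffer=PYCmxtcyYSEYwrRp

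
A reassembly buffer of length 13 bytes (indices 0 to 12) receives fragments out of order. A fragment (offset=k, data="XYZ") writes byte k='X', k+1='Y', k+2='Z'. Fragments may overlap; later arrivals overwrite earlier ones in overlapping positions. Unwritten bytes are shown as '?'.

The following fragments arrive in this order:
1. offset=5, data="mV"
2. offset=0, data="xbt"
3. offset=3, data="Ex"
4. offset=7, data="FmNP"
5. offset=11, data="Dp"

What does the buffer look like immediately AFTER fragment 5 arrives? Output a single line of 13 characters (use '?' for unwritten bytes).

Answer: xbtExmVFmNPDp

Derivation:
Fragment 1: offset=5 data="mV" -> buffer=?????mV??????
Fragment 2: offset=0 data="xbt" -> buffer=xbt??mV??????
Fragment 3: offset=3 data="Ex" -> buffer=xbtExmV??????
Fragment 4: offset=7 data="FmNP" -> buffer=xbtExmVFmNP??
Fragment 5: offset=11 data="Dp" -> buffer=xbtExmVFmNPDp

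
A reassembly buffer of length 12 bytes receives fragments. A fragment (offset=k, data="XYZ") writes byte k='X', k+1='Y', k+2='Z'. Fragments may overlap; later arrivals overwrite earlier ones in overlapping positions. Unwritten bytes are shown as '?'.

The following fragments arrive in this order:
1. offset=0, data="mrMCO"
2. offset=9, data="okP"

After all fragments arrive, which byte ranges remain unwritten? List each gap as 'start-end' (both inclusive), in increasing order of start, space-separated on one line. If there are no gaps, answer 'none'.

Fragment 1: offset=0 len=5
Fragment 2: offset=9 len=3
Gaps: 5-8

Answer: 5-8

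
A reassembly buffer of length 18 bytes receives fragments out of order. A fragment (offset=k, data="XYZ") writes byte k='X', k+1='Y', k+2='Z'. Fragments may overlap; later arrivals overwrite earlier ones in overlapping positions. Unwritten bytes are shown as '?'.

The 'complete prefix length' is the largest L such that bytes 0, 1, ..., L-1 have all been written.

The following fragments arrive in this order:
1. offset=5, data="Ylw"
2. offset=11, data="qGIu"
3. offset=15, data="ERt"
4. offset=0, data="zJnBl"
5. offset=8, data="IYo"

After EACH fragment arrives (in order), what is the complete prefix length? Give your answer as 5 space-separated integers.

Fragment 1: offset=5 data="Ylw" -> buffer=?????Ylw?????????? -> prefix_len=0
Fragment 2: offset=11 data="qGIu" -> buffer=?????Ylw???qGIu??? -> prefix_len=0
Fragment 3: offset=15 data="ERt" -> buffer=?????Ylw???qGIuERt -> prefix_len=0
Fragment 4: offset=0 data="zJnBl" -> buffer=zJnBlYlw???qGIuERt -> prefix_len=8
Fragment 5: offset=8 data="IYo" -> buffer=zJnBlYlwIYoqGIuERt -> prefix_len=18

Answer: 0 0 0 8 18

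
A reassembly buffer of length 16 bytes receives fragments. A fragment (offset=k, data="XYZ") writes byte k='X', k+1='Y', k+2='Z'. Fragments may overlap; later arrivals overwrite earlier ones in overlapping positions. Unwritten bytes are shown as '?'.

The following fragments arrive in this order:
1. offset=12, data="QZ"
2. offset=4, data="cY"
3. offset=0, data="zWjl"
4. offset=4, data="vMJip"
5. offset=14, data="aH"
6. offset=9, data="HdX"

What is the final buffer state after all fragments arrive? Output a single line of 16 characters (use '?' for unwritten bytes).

Answer: zWjlvMJipHdXQZaH

Derivation:
Fragment 1: offset=12 data="QZ" -> buffer=????????????QZ??
Fragment 2: offset=4 data="cY" -> buffer=????cY??????QZ??
Fragment 3: offset=0 data="zWjl" -> buffer=zWjlcY??????QZ??
Fragment 4: offset=4 data="vMJip" -> buffer=zWjlvMJip???QZ??
Fragment 5: offset=14 data="aH" -> buffer=zWjlvMJip???QZaH
Fragment 6: offset=9 data="HdX" -> buffer=zWjlvMJipHdXQZaH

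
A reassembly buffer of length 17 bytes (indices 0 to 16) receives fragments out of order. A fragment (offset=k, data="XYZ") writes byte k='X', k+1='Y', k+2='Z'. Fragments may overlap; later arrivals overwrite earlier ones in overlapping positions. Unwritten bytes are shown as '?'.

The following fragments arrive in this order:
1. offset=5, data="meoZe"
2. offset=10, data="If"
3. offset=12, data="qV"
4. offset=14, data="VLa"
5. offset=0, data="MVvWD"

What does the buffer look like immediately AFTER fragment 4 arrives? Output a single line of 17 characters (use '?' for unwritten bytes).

Fragment 1: offset=5 data="meoZe" -> buffer=?????meoZe???????
Fragment 2: offset=10 data="If" -> buffer=?????meoZeIf?????
Fragment 3: offset=12 data="qV" -> buffer=?????meoZeIfqV???
Fragment 4: offset=14 data="VLa" -> buffer=?????meoZeIfqVVLa

Answer: ?????meoZeIfqVVLa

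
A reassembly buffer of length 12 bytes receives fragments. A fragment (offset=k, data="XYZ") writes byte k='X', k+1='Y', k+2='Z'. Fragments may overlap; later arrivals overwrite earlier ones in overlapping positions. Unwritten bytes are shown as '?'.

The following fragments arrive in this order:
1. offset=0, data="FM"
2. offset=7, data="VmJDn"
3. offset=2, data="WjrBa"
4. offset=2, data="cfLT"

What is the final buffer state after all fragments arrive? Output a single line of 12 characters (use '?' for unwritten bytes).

Fragment 1: offset=0 data="FM" -> buffer=FM??????????
Fragment 2: offset=7 data="VmJDn" -> buffer=FM?????VmJDn
Fragment 3: offset=2 data="WjrBa" -> buffer=FMWjrBaVmJDn
Fragment 4: offset=2 data="cfLT" -> buffer=FMcfLTaVmJDn

Answer: FMcfLTaVmJDn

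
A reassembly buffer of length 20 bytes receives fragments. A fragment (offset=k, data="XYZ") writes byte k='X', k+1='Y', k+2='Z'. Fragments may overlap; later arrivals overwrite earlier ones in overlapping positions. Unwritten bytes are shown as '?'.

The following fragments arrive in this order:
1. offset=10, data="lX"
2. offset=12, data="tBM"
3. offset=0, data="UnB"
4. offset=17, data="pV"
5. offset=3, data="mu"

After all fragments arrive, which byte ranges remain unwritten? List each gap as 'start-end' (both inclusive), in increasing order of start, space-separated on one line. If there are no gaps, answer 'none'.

Answer: 5-9 15-16 19-19

Derivation:
Fragment 1: offset=10 len=2
Fragment 2: offset=12 len=3
Fragment 3: offset=0 len=3
Fragment 4: offset=17 len=2
Fragment 5: offset=3 len=2
Gaps: 5-9 15-16 19-19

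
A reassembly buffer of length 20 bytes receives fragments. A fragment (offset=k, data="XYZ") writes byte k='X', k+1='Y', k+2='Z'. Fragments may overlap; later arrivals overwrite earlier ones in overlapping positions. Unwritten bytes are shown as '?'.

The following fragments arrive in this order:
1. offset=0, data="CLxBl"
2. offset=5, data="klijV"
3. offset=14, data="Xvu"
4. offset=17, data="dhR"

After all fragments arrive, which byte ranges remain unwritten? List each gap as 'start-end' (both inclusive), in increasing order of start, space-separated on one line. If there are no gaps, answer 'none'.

Answer: 10-13

Derivation:
Fragment 1: offset=0 len=5
Fragment 2: offset=5 len=5
Fragment 3: offset=14 len=3
Fragment 4: offset=17 len=3
Gaps: 10-13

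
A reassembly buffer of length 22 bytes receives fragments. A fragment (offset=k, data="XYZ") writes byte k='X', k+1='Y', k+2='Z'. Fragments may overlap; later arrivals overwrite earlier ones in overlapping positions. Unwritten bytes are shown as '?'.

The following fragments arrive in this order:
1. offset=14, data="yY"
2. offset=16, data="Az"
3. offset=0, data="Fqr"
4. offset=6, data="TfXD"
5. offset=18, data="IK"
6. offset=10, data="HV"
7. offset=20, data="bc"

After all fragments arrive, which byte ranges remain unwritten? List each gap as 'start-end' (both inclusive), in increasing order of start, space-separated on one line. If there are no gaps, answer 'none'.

Fragment 1: offset=14 len=2
Fragment 2: offset=16 len=2
Fragment 3: offset=0 len=3
Fragment 4: offset=6 len=4
Fragment 5: offset=18 len=2
Fragment 6: offset=10 len=2
Fragment 7: offset=20 len=2
Gaps: 3-5 12-13

Answer: 3-5 12-13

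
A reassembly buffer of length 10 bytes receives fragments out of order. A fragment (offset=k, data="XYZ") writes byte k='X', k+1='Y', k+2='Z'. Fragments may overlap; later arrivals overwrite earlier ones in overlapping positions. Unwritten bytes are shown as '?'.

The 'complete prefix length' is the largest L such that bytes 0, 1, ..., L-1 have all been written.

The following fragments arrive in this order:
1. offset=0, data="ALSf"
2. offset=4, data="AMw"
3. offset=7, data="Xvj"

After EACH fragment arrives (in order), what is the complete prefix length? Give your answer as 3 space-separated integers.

Answer: 4 7 10

Derivation:
Fragment 1: offset=0 data="ALSf" -> buffer=ALSf?????? -> prefix_len=4
Fragment 2: offset=4 data="AMw" -> buffer=ALSfAMw??? -> prefix_len=7
Fragment 3: offset=7 data="Xvj" -> buffer=ALSfAMwXvj -> prefix_len=10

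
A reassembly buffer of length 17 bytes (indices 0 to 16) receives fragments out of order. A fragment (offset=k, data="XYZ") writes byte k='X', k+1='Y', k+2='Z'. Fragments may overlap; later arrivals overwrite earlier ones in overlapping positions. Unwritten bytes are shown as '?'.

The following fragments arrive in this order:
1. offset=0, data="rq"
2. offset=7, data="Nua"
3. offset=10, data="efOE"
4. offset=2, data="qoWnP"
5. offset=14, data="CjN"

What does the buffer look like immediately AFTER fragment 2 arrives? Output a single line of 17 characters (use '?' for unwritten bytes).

Answer: rq?????Nua???????

Derivation:
Fragment 1: offset=0 data="rq" -> buffer=rq???????????????
Fragment 2: offset=7 data="Nua" -> buffer=rq?????Nua???????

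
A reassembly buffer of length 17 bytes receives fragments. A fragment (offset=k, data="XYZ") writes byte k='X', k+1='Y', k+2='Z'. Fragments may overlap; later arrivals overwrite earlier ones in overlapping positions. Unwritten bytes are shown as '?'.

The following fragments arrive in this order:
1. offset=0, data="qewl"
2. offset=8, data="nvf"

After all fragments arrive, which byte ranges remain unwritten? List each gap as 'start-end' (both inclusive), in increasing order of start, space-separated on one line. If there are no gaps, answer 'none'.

Fragment 1: offset=0 len=4
Fragment 2: offset=8 len=3
Gaps: 4-7 11-16

Answer: 4-7 11-16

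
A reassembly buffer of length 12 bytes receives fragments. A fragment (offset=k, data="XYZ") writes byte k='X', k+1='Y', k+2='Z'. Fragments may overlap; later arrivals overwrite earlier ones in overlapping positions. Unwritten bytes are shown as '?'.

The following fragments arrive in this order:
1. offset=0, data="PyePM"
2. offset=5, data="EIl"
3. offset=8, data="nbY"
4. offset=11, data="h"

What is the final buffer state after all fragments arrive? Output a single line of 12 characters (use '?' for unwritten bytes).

Fragment 1: offset=0 data="PyePM" -> buffer=PyePM???????
Fragment 2: offset=5 data="EIl" -> buffer=PyePMEIl????
Fragment 3: offset=8 data="nbY" -> buffer=PyePMEIlnbY?
Fragment 4: offset=11 data="h" -> buffer=PyePMEIlnbYh

Answer: PyePMEIlnbYh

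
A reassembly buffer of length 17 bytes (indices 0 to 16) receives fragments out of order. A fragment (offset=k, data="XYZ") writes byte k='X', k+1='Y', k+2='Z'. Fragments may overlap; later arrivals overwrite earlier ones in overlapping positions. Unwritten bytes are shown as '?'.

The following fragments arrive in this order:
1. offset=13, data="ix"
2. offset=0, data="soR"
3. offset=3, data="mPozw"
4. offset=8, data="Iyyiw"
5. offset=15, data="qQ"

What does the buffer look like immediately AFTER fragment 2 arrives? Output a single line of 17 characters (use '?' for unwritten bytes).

Answer: soR??????????ix??

Derivation:
Fragment 1: offset=13 data="ix" -> buffer=?????????????ix??
Fragment 2: offset=0 data="soR" -> buffer=soR??????????ix??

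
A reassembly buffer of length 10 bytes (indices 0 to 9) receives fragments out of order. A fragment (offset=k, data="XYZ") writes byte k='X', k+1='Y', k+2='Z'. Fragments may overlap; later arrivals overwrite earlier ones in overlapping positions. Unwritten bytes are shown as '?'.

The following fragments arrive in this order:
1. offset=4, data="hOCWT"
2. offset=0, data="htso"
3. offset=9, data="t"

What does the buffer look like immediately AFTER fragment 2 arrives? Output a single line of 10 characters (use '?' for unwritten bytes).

Answer: htsohOCWT?

Derivation:
Fragment 1: offset=4 data="hOCWT" -> buffer=????hOCWT?
Fragment 2: offset=0 data="htso" -> buffer=htsohOCWT?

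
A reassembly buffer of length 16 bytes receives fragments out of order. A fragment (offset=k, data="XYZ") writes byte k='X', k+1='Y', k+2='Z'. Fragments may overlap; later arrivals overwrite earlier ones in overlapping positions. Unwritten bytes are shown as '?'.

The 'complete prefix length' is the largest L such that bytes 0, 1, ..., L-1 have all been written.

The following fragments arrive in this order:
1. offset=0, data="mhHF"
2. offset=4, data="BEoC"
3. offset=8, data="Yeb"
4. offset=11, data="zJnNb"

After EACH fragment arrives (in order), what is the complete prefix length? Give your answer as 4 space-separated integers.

Answer: 4 8 11 16

Derivation:
Fragment 1: offset=0 data="mhHF" -> buffer=mhHF???????????? -> prefix_len=4
Fragment 2: offset=4 data="BEoC" -> buffer=mhHFBEoC???????? -> prefix_len=8
Fragment 3: offset=8 data="Yeb" -> buffer=mhHFBEoCYeb????? -> prefix_len=11
Fragment 4: offset=11 data="zJnNb" -> buffer=mhHFBEoCYebzJnNb -> prefix_len=16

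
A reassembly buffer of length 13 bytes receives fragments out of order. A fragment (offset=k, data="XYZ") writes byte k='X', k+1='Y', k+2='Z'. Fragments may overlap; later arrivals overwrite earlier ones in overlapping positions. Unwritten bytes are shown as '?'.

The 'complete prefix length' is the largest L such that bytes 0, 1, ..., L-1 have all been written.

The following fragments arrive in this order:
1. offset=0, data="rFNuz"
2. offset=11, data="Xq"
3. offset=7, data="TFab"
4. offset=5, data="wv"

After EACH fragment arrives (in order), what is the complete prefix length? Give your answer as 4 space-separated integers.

Fragment 1: offset=0 data="rFNuz" -> buffer=rFNuz???????? -> prefix_len=5
Fragment 2: offset=11 data="Xq" -> buffer=rFNuz??????Xq -> prefix_len=5
Fragment 3: offset=7 data="TFab" -> buffer=rFNuz??TFabXq -> prefix_len=5
Fragment 4: offset=5 data="wv" -> buffer=rFNuzwvTFabXq -> prefix_len=13

Answer: 5 5 5 13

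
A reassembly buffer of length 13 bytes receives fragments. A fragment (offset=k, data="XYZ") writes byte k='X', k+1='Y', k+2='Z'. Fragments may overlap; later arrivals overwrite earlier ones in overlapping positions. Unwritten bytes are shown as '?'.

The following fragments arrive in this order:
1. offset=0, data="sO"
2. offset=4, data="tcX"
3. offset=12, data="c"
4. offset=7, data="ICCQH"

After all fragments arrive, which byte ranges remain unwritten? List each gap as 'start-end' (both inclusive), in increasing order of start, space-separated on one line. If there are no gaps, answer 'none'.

Answer: 2-3

Derivation:
Fragment 1: offset=0 len=2
Fragment 2: offset=4 len=3
Fragment 3: offset=12 len=1
Fragment 4: offset=7 len=5
Gaps: 2-3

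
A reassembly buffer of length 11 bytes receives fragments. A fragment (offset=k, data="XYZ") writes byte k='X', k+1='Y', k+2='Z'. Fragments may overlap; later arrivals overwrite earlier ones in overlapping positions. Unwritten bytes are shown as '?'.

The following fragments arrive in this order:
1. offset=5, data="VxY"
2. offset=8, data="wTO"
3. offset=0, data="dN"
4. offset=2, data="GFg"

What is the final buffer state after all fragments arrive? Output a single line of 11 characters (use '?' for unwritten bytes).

Answer: dNGFgVxYwTO

Derivation:
Fragment 1: offset=5 data="VxY" -> buffer=?????VxY???
Fragment 2: offset=8 data="wTO" -> buffer=?????VxYwTO
Fragment 3: offset=0 data="dN" -> buffer=dN???VxYwTO
Fragment 4: offset=2 data="GFg" -> buffer=dNGFgVxYwTO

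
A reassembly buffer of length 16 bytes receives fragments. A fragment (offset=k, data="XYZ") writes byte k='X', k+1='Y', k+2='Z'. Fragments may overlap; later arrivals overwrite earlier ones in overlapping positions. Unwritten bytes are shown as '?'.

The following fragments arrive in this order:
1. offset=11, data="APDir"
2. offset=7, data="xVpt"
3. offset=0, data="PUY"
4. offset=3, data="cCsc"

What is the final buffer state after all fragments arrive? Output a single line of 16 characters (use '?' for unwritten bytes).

Answer: PUYcCscxVptAPDir

Derivation:
Fragment 1: offset=11 data="APDir" -> buffer=???????????APDir
Fragment 2: offset=7 data="xVpt" -> buffer=???????xVptAPDir
Fragment 3: offset=0 data="PUY" -> buffer=PUY????xVptAPDir
Fragment 4: offset=3 data="cCsc" -> buffer=PUYcCscxVptAPDir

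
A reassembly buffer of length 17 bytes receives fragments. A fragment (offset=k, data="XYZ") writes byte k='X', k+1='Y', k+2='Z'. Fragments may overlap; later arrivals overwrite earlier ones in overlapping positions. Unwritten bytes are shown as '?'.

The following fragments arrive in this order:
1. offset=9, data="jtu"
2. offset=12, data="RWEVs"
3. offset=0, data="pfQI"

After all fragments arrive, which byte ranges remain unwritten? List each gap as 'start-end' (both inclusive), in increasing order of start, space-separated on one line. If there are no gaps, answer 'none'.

Answer: 4-8

Derivation:
Fragment 1: offset=9 len=3
Fragment 2: offset=12 len=5
Fragment 3: offset=0 len=4
Gaps: 4-8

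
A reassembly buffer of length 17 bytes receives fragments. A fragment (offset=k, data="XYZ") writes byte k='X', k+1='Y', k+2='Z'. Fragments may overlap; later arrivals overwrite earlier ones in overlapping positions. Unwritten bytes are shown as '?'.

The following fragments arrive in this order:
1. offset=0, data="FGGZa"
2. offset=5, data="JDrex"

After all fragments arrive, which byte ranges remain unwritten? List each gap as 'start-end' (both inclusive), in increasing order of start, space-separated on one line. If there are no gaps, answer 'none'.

Fragment 1: offset=0 len=5
Fragment 2: offset=5 len=5
Gaps: 10-16

Answer: 10-16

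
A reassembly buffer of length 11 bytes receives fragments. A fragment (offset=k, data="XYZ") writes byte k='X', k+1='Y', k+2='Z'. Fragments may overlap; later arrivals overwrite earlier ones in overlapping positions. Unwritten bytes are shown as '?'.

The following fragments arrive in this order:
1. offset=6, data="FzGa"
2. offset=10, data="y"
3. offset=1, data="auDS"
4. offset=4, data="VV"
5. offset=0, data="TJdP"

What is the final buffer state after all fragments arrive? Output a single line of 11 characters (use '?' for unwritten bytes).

Fragment 1: offset=6 data="FzGa" -> buffer=??????FzGa?
Fragment 2: offset=10 data="y" -> buffer=??????FzGay
Fragment 3: offset=1 data="auDS" -> buffer=?auDS?FzGay
Fragment 4: offset=4 data="VV" -> buffer=?auDVVFzGay
Fragment 5: offset=0 data="TJdP" -> buffer=TJdPVVFzGay

Answer: TJdPVVFzGay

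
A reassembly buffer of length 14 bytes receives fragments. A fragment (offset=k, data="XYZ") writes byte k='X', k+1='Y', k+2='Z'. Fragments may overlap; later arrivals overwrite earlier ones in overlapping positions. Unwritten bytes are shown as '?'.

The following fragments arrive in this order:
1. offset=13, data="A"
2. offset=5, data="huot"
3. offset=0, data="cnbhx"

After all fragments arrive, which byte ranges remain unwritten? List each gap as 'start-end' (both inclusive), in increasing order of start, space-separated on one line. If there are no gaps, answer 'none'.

Answer: 9-12

Derivation:
Fragment 1: offset=13 len=1
Fragment 2: offset=5 len=4
Fragment 3: offset=0 len=5
Gaps: 9-12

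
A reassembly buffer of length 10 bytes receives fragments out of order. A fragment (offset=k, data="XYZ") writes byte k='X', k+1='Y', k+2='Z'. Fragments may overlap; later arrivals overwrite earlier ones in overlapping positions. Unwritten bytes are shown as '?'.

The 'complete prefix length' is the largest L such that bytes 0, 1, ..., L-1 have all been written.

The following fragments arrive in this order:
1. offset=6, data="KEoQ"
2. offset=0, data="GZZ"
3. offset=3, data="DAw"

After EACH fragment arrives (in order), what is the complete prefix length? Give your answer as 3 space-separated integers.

Fragment 1: offset=6 data="KEoQ" -> buffer=??????KEoQ -> prefix_len=0
Fragment 2: offset=0 data="GZZ" -> buffer=GZZ???KEoQ -> prefix_len=3
Fragment 3: offset=3 data="DAw" -> buffer=GZZDAwKEoQ -> prefix_len=10

Answer: 0 3 10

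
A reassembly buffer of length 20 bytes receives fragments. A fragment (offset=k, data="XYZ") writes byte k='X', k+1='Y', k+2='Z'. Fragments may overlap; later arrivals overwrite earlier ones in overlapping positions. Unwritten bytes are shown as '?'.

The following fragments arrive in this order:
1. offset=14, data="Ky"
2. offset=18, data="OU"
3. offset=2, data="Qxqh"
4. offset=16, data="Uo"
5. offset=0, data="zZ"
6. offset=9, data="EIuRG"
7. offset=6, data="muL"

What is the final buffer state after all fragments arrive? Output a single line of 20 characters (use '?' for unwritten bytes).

Answer: zZQxqhmuLEIuRGKyUoOU

Derivation:
Fragment 1: offset=14 data="Ky" -> buffer=??????????????Ky????
Fragment 2: offset=18 data="OU" -> buffer=??????????????Ky??OU
Fragment 3: offset=2 data="Qxqh" -> buffer=??Qxqh????????Ky??OU
Fragment 4: offset=16 data="Uo" -> buffer=??Qxqh????????KyUoOU
Fragment 5: offset=0 data="zZ" -> buffer=zZQxqh????????KyUoOU
Fragment 6: offset=9 data="EIuRG" -> buffer=zZQxqh???EIuRGKyUoOU
Fragment 7: offset=6 data="muL" -> buffer=zZQxqhmuLEIuRGKyUoOU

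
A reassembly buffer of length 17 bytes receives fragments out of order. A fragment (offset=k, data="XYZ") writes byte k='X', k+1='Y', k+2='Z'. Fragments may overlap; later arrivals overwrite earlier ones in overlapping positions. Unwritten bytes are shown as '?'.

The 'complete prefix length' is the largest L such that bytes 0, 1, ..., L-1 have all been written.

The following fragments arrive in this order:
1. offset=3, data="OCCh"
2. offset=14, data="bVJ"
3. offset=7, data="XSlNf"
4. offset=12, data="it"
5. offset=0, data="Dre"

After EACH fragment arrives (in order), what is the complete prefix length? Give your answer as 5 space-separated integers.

Fragment 1: offset=3 data="OCCh" -> buffer=???OCCh?????????? -> prefix_len=0
Fragment 2: offset=14 data="bVJ" -> buffer=???OCCh???????bVJ -> prefix_len=0
Fragment 3: offset=7 data="XSlNf" -> buffer=???OCChXSlNf??bVJ -> prefix_len=0
Fragment 4: offset=12 data="it" -> buffer=???OCChXSlNfitbVJ -> prefix_len=0
Fragment 5: offset=0 data="Dre" -> buffer=DreOCChXSlNfitbVJ -> prefix_len=17

Answer: 0 0 0 0 17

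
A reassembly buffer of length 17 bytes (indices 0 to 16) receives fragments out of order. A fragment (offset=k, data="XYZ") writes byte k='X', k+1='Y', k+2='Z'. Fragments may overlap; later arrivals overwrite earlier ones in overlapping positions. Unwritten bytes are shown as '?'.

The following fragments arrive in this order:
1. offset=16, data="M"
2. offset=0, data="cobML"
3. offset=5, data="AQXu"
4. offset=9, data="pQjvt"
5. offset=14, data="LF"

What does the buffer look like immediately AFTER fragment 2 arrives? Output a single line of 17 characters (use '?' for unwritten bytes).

Answer: cobML???????????M

Derivation:
Fragment 1: offset=16 data="M" -> buffer=????????????????M
Fragment 2: offset=0 data="cobML" -> buffer=cobML???????????M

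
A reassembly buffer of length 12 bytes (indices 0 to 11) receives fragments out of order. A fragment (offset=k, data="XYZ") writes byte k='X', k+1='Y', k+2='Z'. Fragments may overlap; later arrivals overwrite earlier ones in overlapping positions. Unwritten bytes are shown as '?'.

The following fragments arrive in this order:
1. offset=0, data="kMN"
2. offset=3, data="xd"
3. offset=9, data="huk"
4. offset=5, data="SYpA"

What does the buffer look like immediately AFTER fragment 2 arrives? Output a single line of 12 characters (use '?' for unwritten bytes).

Fragment 1: offset=0 data="kMN" -> buffer=kMN?????????
Fragment 2: offset=3 data="xd" -> buffer=kMNxd???????

Answer: kMNxd???????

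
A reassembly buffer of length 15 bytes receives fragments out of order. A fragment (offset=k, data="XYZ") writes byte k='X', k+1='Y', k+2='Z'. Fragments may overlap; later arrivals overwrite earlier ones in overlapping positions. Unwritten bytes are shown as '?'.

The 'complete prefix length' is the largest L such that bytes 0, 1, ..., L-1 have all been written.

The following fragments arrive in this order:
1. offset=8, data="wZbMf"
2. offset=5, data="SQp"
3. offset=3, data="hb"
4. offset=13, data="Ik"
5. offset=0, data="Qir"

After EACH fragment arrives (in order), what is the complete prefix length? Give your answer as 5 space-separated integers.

Fragment 1: offset=8 data="wZbMf" -> buffer=????????wZbMf?? -> prefix_len=0
Fragment 2: offset=5 data="SQp" -> buffer=?????SQpwZbMf?? -> prefix_len=0
Fragment 3: offset=3 data="hb" -> buffer=???hbSQpwZbMf?? -> prefix_len=0
Fragment 4: offset=13 data="Ik" -> buffer=???hbSQpwZbMfIk -> prefix_len=0
Fragment 5: offset=0 data="Qir" -> buffer=QirhbSQpwZbMfIk -> prefix_len=15

Answer: 0 0 0 0 15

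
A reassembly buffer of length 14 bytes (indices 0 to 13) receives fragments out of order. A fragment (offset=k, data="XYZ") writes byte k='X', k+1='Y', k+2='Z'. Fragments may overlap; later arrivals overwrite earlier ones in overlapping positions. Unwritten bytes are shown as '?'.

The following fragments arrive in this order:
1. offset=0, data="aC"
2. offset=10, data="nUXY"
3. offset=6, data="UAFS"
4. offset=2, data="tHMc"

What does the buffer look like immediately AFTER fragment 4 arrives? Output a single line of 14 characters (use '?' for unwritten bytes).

Answer: aCtHMcUAFSnUXY

Derivation:
Fragment 1: offset=0 data="aC" -> buffer=aC????????????
Fragment 2: offset=10 data="nUXY" -> buffer=aC????????nUXY
Fragment 3: offset=6 data="UAFS" -> buffer=aC????UAFSnUXY
Fragment 4: offset=2 data="tHMc" -> buffer=aCtHMcUAFSnUXY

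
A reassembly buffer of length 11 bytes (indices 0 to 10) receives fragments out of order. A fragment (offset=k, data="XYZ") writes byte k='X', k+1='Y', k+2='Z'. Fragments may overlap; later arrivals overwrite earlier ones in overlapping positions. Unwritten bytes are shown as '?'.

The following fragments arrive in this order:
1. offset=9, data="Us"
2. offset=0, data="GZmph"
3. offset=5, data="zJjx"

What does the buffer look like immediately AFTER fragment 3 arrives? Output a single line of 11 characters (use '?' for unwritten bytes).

Answer: GZmphzJjxUs

Derivation:
Fragment 1: offset=9 data="Us" -> buffer=?????????Us
Fragment 2: offset=0 data="GZmph" -> buffer=GZmph????Us
Fragment 3: offset=5 data="zJjx" -> buffer=GZmphzJjxUs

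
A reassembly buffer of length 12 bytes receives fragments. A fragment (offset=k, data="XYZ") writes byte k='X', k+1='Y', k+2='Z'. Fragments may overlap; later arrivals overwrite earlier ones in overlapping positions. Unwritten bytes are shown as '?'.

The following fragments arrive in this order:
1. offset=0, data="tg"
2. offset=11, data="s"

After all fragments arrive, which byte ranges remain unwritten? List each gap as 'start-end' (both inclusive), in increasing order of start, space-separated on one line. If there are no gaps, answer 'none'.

Fragment 1: offset=0 len=2
Fragment 2: offset=11 len=1
Gaps: 2-10

Answer: 2-10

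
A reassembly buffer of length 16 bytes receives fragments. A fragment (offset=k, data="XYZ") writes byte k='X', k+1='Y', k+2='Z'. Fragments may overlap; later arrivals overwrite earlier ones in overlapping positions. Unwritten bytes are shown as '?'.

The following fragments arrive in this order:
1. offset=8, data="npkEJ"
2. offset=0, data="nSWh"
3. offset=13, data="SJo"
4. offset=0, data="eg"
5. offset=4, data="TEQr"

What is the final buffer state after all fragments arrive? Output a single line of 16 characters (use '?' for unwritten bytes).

Fragment 1: offset=8 data="npkEJ" -> buffer=????????npkEJ???
Fragment 2: offset=0 data="nSWh" -> buffer=nSWh????npkEJ???
Fragment 3: offset=13 data="SJo" -> buffer=nSWh????npkEJSJo
Fragment 4: offset=0 data="eg" -> buffer=egWh????npkEJSJo
Fragment 5: offset=4 data="TEQr" -> buffer=egWhTEQrnpkEJSJo

Answer: egWhTEQrnpkEJSJo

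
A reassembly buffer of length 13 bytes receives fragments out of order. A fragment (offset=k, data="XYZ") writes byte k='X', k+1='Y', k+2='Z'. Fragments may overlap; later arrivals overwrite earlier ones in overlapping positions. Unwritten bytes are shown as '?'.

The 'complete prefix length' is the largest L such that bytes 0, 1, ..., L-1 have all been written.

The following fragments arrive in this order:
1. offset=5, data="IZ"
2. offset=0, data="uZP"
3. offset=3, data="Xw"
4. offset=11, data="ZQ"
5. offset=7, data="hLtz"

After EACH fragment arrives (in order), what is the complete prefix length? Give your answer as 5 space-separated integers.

Answer: 0 3 7 7 13

Derivation:
Fragment 1: offset=5 data="IZ" -> buffer=?????IZ?????? -> prefix_len=0
Fragment 2: offset=0 data="uZP" -> buffer=uZP??IZ?????? -> prefix_len=3
Fragment 3: offset=3 data="Xw" -> buffer=uZPXwIZ?????? -> prefix_len=7
Fragment 4: offset=11 data="ZQ" -> buffer=uZPXwIZ????ZQ -> prefix_len=7
Fragment 5: offset=7 data="hLtz" -> buffer=uZPXwIZhLtzZQ -> prefix_len=13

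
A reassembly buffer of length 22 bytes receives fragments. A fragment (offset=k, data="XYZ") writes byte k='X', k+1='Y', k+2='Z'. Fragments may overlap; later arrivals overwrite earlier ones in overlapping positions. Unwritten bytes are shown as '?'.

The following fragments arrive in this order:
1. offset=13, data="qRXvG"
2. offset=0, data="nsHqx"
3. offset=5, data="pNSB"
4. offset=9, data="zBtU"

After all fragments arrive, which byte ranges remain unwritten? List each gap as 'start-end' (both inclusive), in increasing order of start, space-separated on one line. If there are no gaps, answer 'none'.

Answer: 18-21

Derivation:
Fragment 1: offset=13 len=5
Fragment 2: offset=0 len=5
Fragment 3: offset=5 len=4
Fragment 4: offset=9 len=4
Gaps: 18-21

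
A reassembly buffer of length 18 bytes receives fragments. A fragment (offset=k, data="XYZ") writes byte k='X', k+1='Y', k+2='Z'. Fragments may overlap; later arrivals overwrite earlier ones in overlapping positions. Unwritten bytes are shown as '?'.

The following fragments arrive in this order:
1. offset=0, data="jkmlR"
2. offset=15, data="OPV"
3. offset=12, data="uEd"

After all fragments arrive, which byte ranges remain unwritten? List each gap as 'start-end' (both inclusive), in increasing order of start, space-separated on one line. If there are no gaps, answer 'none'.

Answer: 5-11

Derivation:
Fragment 1: offset=0 len=5
Fragment 2: offset=15 len=3
Fragment 3: offset=12 len=3
Gaps: 5-11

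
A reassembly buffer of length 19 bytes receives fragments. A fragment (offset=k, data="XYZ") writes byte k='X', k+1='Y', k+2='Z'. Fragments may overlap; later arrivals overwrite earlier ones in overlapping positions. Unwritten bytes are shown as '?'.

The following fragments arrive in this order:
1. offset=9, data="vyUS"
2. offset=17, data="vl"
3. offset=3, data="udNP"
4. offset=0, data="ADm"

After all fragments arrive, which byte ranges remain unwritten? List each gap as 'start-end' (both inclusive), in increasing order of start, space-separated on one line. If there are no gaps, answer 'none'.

Answer: 7-8 13-16

Derivation:
Fragment 1: offset=9 len=4
Fragment 2: offset=17 len=2
Fragment 3: offset=3 len=4
Fragment 4: offset=0 len=3
Gaps: 7-8 13-16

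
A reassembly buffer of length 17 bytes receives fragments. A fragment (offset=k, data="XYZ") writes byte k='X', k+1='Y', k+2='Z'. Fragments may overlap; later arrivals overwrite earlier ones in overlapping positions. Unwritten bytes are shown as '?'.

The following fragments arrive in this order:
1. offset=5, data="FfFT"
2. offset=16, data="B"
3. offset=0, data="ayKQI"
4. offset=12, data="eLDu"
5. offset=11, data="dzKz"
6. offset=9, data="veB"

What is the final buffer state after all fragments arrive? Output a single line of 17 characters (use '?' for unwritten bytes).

Answer: ayKQIFfFTveBzKzuB

Derivation:
Fragment 1: offset=5 data="FfFT" -> buffer=?????FfFT????????
Fragment 2: offset=16 data="B" -> buffer=?????FfFT???????B
Fragment 3: offset=0 data="ayKQI" -> buffer=ayKQIFfFT???????B
Fragment 4: offset=12 data="eLDu" -> buffer=ayKQIFfFT???eLDuB
Fragment 5: offset=11 data="dzKz" -> buffer=ayKQIFfFT??dzKzuB
Fragment 6: offset=9 data="veB" -> buffer=ayKQIFfFTveBzKzuB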